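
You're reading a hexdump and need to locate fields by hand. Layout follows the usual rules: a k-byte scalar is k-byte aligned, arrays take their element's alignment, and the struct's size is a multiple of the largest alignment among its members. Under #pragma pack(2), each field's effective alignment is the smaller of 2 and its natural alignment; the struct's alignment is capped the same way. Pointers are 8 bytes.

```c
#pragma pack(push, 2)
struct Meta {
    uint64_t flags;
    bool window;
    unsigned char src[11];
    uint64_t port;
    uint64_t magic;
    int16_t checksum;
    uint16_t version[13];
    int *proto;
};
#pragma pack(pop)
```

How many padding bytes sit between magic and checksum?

@0: flags [8B, align 2] → 8
@8: window [1B, align 1] → 9
@9: src [11B, align 1] → 20
@20: port [8B, align 2] → 28
@28: magic [8B, align 2] → 36
@36: checksum [2B, align 2] → 38

0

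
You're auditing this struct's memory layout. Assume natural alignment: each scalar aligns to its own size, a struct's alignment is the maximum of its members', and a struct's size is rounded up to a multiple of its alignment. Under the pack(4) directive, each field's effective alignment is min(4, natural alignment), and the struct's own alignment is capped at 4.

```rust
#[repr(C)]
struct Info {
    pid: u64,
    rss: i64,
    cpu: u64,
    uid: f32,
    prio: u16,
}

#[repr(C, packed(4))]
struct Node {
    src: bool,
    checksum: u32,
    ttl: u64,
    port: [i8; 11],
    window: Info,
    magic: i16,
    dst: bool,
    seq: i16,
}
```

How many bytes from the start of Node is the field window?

Info: 0..8  pid  (8B, 8-aligned); 8..16  rss  (8B, 8-aligned); 16..24  cpu  (8B, 8-aligned); 24..28  uid  (4B, 4-aligned); 28..30  prio  (2B, 2-aligned); 30..32  -- tail padding (2B); sizeof = 32, alignof = 8
0..1  src  (1B, 1-aligned)
1..4  -- padding (3B)
4..8  checksum  (4B, 4-aligned)
8..16  ttl  (8B, 4-aligned)
16..27  port  (11B, 1-aligned)
27..28  -- padding (1B)
28..60  window  (32B, 4-aligned)

28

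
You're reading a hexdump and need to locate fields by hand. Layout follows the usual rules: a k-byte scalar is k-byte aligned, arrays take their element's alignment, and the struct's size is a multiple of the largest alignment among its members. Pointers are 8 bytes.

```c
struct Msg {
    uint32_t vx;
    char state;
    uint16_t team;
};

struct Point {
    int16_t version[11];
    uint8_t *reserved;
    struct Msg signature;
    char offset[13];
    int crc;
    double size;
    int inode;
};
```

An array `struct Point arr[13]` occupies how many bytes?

1040

Msg: vx at 0 (size 4, align 4) → ends 4; state at 4 (size 1, align 1) → ends 5; pad 1 to align 2 for team; team at 6 (size 2, align 2) → ends 8; total 8 bytes, alignment 4
version at 0 (size 22, align 2) → ends 22
pad 2 to align 8 for reserved
reserved at 24 (size 8, align 8) → ends 32
signature at 32 (size 8, align 4) → ends 40
offset at 40 (size 13, align 1) → ends 53
pad 3 to align 4 for crc
crc at 56 (size 4, align 4) → ends 60
pad 4 to align 8 for size
size at 64 (size 8, align 8) → ends 72
inode at 72 (size 4, align 4) → ends 76
tail pad 4 to reach multiple of 8
total 80 bytes, alignment 8
array of 13: 13 × 80 = 1040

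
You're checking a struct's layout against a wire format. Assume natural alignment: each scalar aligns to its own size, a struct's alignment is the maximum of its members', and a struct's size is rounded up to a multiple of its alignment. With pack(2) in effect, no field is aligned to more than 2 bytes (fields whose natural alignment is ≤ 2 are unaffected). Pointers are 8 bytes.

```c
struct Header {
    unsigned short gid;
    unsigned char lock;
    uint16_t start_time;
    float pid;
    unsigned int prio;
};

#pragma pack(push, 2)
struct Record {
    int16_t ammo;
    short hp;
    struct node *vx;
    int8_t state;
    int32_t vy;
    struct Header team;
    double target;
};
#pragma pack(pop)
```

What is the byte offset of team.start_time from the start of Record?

22

Header: @0: gid [2B, align 2] → 2; @2: lock [1B, align 1] → 3; +1 pad (align 2); @4: start_time [2B, align 2] → 6; +2 pad (align 4); @8: pid [4B, align 4] → 12; @12: prio [4B, align 4] → 16; size 16, align 4
@0: ammo [2B, align 2] → 2
@2: hp [2B, align 2] → 4
@4: vx [8B, align 2] → 12
@12: state [1B, align 1] → 13
+1 pad (align 2)
@14: vy [4B, align 2] → 18
@18: team [16B, align 2] → 34
within Header: start_time at 4
18 + 4 = 22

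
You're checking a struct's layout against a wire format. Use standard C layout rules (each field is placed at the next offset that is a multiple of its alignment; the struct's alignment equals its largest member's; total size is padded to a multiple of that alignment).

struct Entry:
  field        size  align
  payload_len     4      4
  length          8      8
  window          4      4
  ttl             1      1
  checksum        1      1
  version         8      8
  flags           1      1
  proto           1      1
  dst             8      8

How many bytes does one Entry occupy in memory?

0..4  payload_len  (4B, 4-aligned)
4..8  -- padding (4B)
8..16  length  (8B, 8-aligned)
16..20  window  (4B, 4-aligned)
20..21  ttl  (1B, 1-aligned)
21..22  checksum  (1B, 1-aligned)
22..24  -- padding (2B)
24..32  version  (8B, 8-aligned)
32..33  flags  (1B, 1-aligned)
33..34  proto  (1B, 1-aligned)
34..40  -- padding (6B)
40..48  dst  (8B, 8-aligned)
sizeof = 48, alignof = 8

48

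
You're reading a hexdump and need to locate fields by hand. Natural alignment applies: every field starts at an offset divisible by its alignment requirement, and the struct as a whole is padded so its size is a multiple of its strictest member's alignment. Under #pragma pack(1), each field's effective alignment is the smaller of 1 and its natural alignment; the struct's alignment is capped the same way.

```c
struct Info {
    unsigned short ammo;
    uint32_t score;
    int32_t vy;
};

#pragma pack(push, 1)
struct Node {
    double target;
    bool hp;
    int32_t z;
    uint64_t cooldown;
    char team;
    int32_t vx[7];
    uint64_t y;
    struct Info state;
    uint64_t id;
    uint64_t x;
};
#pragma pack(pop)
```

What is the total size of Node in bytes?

86 bytes

Info: @0: ammo [2B, align 2] → 2; +2 pad (align 4); @4: score [4B, align 4] → 8; @8: vy [4B, align 4] → 12; size 12, align 4
@0: target [8B, align 1] → 8
@8: hp [1B, align 1] → 9
@9: z [4B, align 1] → 13
@13: cooldown [8B, align 1] → 21
@21: team [1B, align 1] → 22
@22: vx [28B, align 1] → 50
@50: y [8B, align 1] → 58
@58: state [12B, align 1] → 70
@70: id [8B, align 1] → 78
@78: x [8B, align 1] → 86
size 86, align 1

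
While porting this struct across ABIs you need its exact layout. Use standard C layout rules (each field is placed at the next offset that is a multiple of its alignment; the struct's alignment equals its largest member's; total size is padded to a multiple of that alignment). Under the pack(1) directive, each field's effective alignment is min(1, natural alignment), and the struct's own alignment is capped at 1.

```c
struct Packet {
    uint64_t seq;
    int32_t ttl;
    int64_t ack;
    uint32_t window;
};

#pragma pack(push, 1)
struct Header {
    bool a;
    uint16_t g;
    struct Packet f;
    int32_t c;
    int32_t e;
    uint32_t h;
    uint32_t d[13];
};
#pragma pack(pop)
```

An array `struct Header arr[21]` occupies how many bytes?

Packet: 0..8  seq  (8B, 8-aligned); 8..12  ttl  (4B, 4-aligned); 12..16  -- padding (4B); 16..24  ack  (8B, 8-aligned); 24..28  window  (4B, 4-aligned); 28..32  -- tail padding (4B); sizeof = 32, alignof = 8
0..1  a  (1B, 1-aligned)
1..3  g  (2B, 1-aligned)
3..35  f  (32B, 1-aligned)
35..39  c  (4B, 1-aligned)
39..43  e  (4B, 1-aligned)
43..47  h  (4B, 1-aligned)
47..99  d  (52B, 1-aligned)
sizeof = 99, alignof = 1
array of 21: 21 × 99 = 2079

2079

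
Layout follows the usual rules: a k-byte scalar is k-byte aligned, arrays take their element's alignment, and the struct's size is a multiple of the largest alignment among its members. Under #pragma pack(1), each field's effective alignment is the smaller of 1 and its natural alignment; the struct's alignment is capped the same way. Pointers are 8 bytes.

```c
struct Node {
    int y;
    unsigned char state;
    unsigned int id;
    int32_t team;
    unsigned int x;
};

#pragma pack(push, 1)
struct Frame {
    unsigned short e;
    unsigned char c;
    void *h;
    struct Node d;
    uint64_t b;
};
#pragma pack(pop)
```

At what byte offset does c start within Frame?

Node: 0..4  y  (4B, 4-aligned); 4..5  state  (1B, 1-aligned); 5..8  -- padding (3B); 8..12  id  (4B, 4-aligned); 12..16  team  (4B, 4-aligned); 16..20  x  (4B, 4-aligned); sizeof = 20, alignof = 4
0..2  e  (2B, 1-aligned)
2..3  c  (1B, 1-aligned)

2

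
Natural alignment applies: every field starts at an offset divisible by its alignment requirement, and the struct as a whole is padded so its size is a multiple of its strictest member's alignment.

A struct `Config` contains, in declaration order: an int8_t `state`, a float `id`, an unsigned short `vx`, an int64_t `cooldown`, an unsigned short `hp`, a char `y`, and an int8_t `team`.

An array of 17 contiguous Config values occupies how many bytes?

state at 0 (size 1, align 1) → ends 1
pad 3 to align 4 for id
id at 4 (size 4, align 4) → ends 8
vx at 8 (size 2, align 2) → ends 10
pad 6 to align 8 for cooldown
cooldown at 16 (size 8, align 8) → ends 24
hp at 24 (size 2, align 2) → ends 26
y at 26 (size 1, align 1) → ends 27
team at 27 (size 1, align 1) → ends 28
tail pad 4 to reach multiple of 8
total 32 bytes, alignment 8
array of 17: 17 × 32 = 544

544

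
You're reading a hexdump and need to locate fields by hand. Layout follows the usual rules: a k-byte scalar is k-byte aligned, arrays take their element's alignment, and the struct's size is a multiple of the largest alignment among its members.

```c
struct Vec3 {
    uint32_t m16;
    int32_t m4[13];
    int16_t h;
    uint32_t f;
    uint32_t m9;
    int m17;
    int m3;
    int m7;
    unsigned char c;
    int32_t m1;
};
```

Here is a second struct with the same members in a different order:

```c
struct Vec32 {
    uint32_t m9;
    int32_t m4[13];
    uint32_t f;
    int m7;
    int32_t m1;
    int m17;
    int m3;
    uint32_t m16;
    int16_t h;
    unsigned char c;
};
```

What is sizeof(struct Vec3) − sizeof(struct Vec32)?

m16 at 0 (size 4, align 4) → ends 4
m4 at 4 (size 52, align 4) → ends 56
h at 56 (size 2, align 2) → ends 58
pad 2 to align 4 for f
f at 60 (size 4, align 4) → ends 64
m9 at 64 (size 4, align 4) → ends 68
m17 at 68 (size 4, align 4) → ends 72
m3 at 72 (size 4, align 4) → ends 76
m7 at 76 (size 4, align 4) → ends 80
c at 80 (size 1, align 1) → ends 81
pad 3 to align 4 for m1
m1 at 84 (size 4, align 4) → ends 88
total 88 bytes, alignment 4
— Vec32 —
m9 at 0 (size 4, align 4) → ends 4
m4 at 4 (size 52, align 4) → ends 56
f at 56 (size 4, align 4) → ends 60
m7 at 60 (size 4, align 4) → ends 64
m1 at 64 (size 4, align 4) → ends 68
m17 at 68 (size 4, align 4) → ends 72
m3 at 72 (size 4, align 4) → ends 76
m16 at 76 (size 4, align 4) → ends 80
h at 80 (size 2, align 2) → ends 82
c at 82 (size 1, align 1) → ends 83
tail pad 1 to reach multiple of 4
total 84 bytes, alignment 4
88 − 84 = 4

4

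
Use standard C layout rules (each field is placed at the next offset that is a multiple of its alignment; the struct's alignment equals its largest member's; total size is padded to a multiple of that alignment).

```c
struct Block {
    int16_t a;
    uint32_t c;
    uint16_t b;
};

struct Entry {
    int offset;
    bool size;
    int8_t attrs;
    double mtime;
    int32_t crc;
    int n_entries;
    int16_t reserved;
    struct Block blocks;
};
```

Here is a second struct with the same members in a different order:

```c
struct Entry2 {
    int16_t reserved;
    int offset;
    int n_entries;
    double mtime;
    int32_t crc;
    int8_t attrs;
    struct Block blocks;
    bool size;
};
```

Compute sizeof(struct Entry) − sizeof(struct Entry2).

Block: @0: a [2B, align 2] → 2; +2 pad (align 4); @4: c [4B, align 4] → 8; @8: b [2B, align 2] → 10; +2 tail pad (align 4); size 12, align 4
@0: offset [4B, align 4] → 4
@4: size [1B, align 1] → 5
@5: attrs [1B, align 1] → 6
+2 pad (align 8)
@8: mtime [8B, align 8] → 16
@16: crc [4B, align 4] → 20
@20: n_entries [4B, align 4] → 24
@24: reserved [2B, align 2] → 26
+2 pad (align 4)
@28: blocks [12B, align 4] → 40
size 40, align 8
— Entry2 —
@0: reserved [2B, align 2] → 2
+2 pad (align 4)
@4: offset [4B, align 4] → 8
@8: n_entries [4B, align 4] → 12
+4 pad (align 8)
@16: mtime [8B, align 8] → 24
@24: crc [4B, align 4] → 28
@28: attrs [1B, align 1] → 29
+3 pad (align 4)
@32: blocks [12B, align 4] → 44
@44: size [1B, align 1] → 45
+3 tail pad (align 8)
size 48, align 8
40 − 48 = -8

-8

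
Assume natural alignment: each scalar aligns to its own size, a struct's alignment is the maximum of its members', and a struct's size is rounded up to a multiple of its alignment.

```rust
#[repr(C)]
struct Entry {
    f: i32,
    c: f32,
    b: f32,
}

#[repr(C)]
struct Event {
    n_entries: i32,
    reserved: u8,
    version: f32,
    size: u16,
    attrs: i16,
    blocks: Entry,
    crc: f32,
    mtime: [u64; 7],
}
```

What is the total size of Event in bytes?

88 bytes

Entry: @0: f [4B, align 4] → 4; @4: c [4B, align 4] → 8; @8: b [4B, align 4] → 12; size 12, align 4
@0: n_entries [4B, align 4] → 4
@4: reserved [1B, align 1] → 5
+3 pad (align 4)
@8: version [4B, align 4] → 12
@12: size [2B, align 2] → 14
@14: attrs [2B, align 2] → 16
@16: blocks [12B, align 4] → 28
@28: crc [4B, align 4] → 32
@32: mtime [56B, align 8] → 88
size 88, align 8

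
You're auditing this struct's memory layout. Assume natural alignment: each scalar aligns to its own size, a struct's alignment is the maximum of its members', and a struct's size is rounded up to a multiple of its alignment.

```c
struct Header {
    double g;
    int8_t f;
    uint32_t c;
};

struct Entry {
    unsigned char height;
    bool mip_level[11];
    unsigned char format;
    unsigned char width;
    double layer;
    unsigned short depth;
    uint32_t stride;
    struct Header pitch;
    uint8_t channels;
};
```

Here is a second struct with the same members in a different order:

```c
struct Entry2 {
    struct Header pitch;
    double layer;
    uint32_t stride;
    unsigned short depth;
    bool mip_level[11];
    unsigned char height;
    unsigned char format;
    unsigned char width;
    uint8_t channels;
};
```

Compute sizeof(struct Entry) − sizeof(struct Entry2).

Header: @0: g [8B, align 8] → 8; @8: f [1B, align 1] → 9; +3 pad (align 4); @12: c [4B, align 4] → 16; size 16, align 8
@0: height [1B, align 1] → 1
@1: mip_level [11B, align 1] → 12
@12: format [1B, align 1] → 13
@13: width [1B, align 1] → 14
+2 pad (align 8)
@16: layer [8B, align 8] → 24
@24: depth [2B, align 2] → 26
+2 pad (align 4)
@28: stride [4B, align 4] → 32
@32: pitch [16B, align 8] → 48
@48: channels [1B, align 1] → 49
+7 tail pad (align 8)
size 56, align 8
— Entry2 —
@0: pitch [16B, align 8] → 16
@16: layer [8B, align 8] → 24
@24: stride [4B, align 4] → 28
@28: depth [2B, align 2] → 30
@30: mip_level [11B, align 1] → 41
@41: height [1B, align 1] → 42
@42: format [1B, align 1] → 43
@43: width [1B, align 1] → 44
@44: channels [1B, align 1] → 45
+3 tail pad (align 8)
size 48, align 8
56 − 48 = 8

8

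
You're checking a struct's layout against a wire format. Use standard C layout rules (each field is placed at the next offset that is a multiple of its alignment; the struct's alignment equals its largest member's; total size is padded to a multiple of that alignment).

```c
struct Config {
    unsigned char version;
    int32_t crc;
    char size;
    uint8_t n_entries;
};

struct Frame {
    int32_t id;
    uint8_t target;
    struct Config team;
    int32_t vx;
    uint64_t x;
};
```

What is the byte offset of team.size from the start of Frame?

Config: version at 0 (size 1, align 1) → ends 1; pad 3 to align 4 for crc; crc at 4 (size 4, align 4) → ends 8; size at 8 (size 1, align 1) → ends 9; n_entries at 9 (size 1, align 1) → ends 10; tail pad 2 to reach multiple of 4; total 12 bytes, alignment 4
id at 0 (size 4, align 4) → ends 4
target at 4 (size 1, align 1) → ends 5
pad 3 to align 4 for team
team at 8 (size 12, align 4) → ends 20
within Config: size at 8
8 + 8 = 16

16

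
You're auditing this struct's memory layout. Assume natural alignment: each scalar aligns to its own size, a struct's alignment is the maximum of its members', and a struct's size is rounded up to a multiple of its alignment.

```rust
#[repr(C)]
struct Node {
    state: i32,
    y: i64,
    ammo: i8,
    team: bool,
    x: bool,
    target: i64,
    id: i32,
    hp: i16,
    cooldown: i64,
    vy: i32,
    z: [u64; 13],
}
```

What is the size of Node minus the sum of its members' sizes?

0..4  state  (4B, 4-aligned)
4..8  -- padding (4B)
8..16  y  (8B, 8-aligned)
16..17  ammo  (1B, 1-aligned)
17..18  team  (1B, 1-aligned)
18..19  x  (1B, 1-aligned)
19..24  -- padding (5B)
24..32  target  (8B, 8-aligned)
32..36  id  (4B, 4-aligned)
36..38  hp  (2B, 2-aligned)
38..40  -- padding (2B)
40..48  cooldown  (8B, 8-aligned)
48..52  vy  (4B, 4-aligned)
52..56  -- padding (4B)
56..160  z  (104B, 8-aligned)
sizeof = 160, alignof = 8
data bytes 145, size 160 → padding 15

15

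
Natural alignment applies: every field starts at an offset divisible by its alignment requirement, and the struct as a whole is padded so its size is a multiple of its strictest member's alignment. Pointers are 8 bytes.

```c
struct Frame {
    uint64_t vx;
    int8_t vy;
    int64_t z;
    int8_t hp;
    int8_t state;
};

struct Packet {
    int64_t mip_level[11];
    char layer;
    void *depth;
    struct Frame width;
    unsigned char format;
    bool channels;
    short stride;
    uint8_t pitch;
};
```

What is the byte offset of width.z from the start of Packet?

Frame: vx at 0 (size 8, align 8) → ends 8; vy at 8 (size 1, align 1) → ends 9; pad 7 to align 8 for z; z at 16 (size 8, align 8) → ends 24; hp at 24 (size 1, align 1) → ends 25; state at 25 (size 1, align 1) → ends 26; tail pad 6 to reach multiple of 8; total 32 bytes, alignment 8
mip_level at 0 (size 88, align 8) → ends 88
layer at 88 (size 1, align 1) → ends 89
pad 7 to align 8 for depth
depth at 96 (size 8, align 8) → ends 104
width at 104 (size 32, align 8) → ends 136
within Frame: z at 16
104 + 16 = 120

120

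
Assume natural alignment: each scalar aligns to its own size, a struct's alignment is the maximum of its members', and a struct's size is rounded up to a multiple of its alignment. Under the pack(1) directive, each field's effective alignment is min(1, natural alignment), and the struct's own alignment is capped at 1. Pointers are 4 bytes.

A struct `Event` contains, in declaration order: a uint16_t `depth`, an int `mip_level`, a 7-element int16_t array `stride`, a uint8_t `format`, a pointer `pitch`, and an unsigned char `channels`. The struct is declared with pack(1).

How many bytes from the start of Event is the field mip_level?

0..2  depth  (2B, 1-aligned)
2..6  mip_level  (4B, 1-aligned)

2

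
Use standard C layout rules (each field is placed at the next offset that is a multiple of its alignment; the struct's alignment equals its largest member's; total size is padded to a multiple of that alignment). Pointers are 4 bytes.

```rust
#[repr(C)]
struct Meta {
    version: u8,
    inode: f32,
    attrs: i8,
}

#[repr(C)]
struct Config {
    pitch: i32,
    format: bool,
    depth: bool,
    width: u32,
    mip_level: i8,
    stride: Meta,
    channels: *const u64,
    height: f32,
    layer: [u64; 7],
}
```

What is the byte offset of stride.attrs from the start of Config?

Meta: version at 0 (size 1, align 1) → ends 1; pad 3 to align 4 for inode; inode at 4 (size 4, align 4) → ends 8; attrs at 8 (size 1, align 1) → ends 9; tail pad 3 to reach multiple of 4; total 12 bytes, alignment 4
pitch at 0 (size 4, align 4) → ends 4
format at 4 (size 1, align 1) → ends 5
depth at 5 (size 1, align 1) → ends 6
pad 2 to align 4 for width
width at 8 (size 4, align 4) → ends 12
mip_level at 12 (size 1, align 1) → ends 13
pad 3 to align 4 for stride
stride at 16 (size 12, align 4) → ends 28
within Meta: attrs at 8
16 + 8 = 24

24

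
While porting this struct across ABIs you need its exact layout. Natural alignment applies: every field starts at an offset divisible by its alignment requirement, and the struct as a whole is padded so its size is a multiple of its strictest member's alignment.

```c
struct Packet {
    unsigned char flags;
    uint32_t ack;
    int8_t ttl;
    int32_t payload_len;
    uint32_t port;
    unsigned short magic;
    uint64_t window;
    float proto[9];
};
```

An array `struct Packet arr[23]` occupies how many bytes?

1656

flags at 0 (size 1, align 1) → ends 1
pad 3 to align 4 for ack
ack at 4 (size 4, align 4) → ends 8
ttl at 8 (size 1, align 1) → ends 9
pad 3 to align 4 for payload_len
payload_len at 12 (size 4, align 4) → ends 16
port at 16 (size 4, align 4) → ends 20
magic at 20 (size 2, align 2) → ends 22
pad 2 to align 8 for window
window at 24 (size 8, align 8) → ends 32
proto at 32 (size 36, align 4) → ends 68
tail pad 4 to reach multiple of 8
total 72 bytes, alignment 8
array of 23: 23 × 72 = 1656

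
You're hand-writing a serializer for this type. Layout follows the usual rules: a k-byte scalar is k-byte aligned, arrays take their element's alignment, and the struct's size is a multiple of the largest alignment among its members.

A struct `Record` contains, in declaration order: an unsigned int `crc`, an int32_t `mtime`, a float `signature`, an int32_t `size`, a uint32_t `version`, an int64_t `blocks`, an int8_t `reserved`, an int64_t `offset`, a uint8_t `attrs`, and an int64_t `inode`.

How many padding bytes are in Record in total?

18

@0: crc [4B, align 4] → 4
@4: mtime [4B, align 4] → 8
@8: signature [4B, align 4] → 12
@12: size [4B, align 4] → 16
@16: version [4B, align 4] → 20
+4 pad (align 8)
@24: blocks [8B, align 8] → 32
@32: reserved [1B, align 1] → 33
+7 pad (align 8)
@40: offset [8B, align 8] → 48
@48: attrs [1B, align 1] → 49
+7 pad (align 8)
@56: inode [8B, align 8] → 64
size 64, align 8
data bytes 46, size 64 → padding 18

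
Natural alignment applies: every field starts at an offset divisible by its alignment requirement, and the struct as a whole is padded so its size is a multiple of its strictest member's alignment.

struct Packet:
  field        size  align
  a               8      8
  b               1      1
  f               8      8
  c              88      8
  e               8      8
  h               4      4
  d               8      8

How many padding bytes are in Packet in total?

11

0..8  a  (8B, 8-aligned)
8..9  b  (1B, 1-aligned)
9..16  -- padding (7B)
16..24  f  (8B, 8-aligned)
24..112  c  (88B, 8-aligned)
112..120  e  (8B, 8-aligned)
120..124  h  (4B, 4-aligned)
124..128  -- padding (4B)
128..136  d  (8B, 8-aligned)
sizeof = 136, alignof = 8
data bytes 125, size 136 → padding 11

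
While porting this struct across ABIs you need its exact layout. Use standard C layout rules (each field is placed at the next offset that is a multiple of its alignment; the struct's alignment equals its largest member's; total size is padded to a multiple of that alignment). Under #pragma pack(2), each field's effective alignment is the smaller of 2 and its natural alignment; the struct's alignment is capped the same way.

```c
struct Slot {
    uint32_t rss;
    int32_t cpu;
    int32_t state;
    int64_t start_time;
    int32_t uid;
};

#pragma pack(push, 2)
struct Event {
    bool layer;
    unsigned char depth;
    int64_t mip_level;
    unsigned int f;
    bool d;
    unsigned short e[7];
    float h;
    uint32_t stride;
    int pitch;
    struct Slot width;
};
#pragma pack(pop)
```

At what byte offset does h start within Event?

30

Slot: rss at 0 (size 4, align 4) → ends 4; cpu at 4 (size 4, align 4) → ends 8; state at 8 (size 4, align 4) → ends 12; pad 4 to align 8 for start_time; start_time at 16 (size 8, align 8) → ends 24; uid at 24 (size 4, align 4) → ends 28; tail pad 4 to reach multiple of 8; total 32 bytes, alignment 8
layer at 0 (size 1, align 1) → ends 1
depth at 1 (size 1, align 1) → ends 2
mip_level at 2 (size 8, align 2) → ends 10
f at 10 (size 4, align 2) → ends 14
d at 14 (size 1, align 1) → ends 15
pad 1 to align 2 for e
e at 16 (size 14, align 2) → ends 30
h at 30 (size 4, align 2) → ends 34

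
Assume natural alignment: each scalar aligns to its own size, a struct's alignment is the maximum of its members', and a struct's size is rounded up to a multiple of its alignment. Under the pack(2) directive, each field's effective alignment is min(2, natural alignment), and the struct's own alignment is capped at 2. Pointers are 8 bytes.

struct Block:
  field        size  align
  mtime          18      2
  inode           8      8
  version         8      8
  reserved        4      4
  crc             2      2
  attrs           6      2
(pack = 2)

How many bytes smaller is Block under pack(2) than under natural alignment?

10

natural layout:
  @0: mtime [18B, align 2] → 18
  +6 pad (align 8)
  @24: inode [8B, align 8] → 32
  @32: version [8B, align 8] → 40
  @40: reserved [4B, align 4] → 44
  @44: crc [2B, align 2] → 46
  @46: attrs [6B, align 2] → 52
  +4 tail pad (align 8)
  size 56, align 8
packed(2) layout:
  @0: mtime [18B, align 2] → 18
  @18: inode [8B, align 2] → 26
  @26: version [8B, align 2] → 34
  @34: reserved [4B, align 2] → 38
  @38: crc [2B, align 2] → 40
  @40: attrs [6B, align 2] → 46
  size 46, align 2
56 − 46 = 10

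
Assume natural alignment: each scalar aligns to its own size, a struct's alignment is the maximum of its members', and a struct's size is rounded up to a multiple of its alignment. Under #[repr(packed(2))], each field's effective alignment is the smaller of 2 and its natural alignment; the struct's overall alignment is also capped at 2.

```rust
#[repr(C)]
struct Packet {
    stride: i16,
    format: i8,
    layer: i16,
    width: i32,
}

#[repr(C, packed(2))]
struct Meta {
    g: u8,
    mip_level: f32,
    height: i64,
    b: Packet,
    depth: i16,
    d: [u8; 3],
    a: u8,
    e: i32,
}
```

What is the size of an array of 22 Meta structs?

Packet: stride at 0 (size 2, align 2) → ends 2; format at 2 (size 1, align 1) → ends 3; pad 1 to align 2 for layer; layer at 4 (size 2, align 2) → ends 6; pad 2 to align 4 for width; width at 8 (size 4, align 4) → ends 12; total 12 bytes, alignment 4
g at 0 (size 1, align 1) → ends 1
pad 1 to align 2 for mip_level
mip_level at 2 (size 4, align 2) → ends 6
height at 6 (size 8, align 2) → ends 14
b at 14 (size 12, align 2) → ends 26
depth at 26 (size 2, align 2) → ends 28
d at 28 (size 3, align 1) → ends 31
a at 31 (size 1, align 1) → ends 32
e at 32 (size 4, align 2) → ends 36
total 36 bytes, alignment 2
array of 22: 22 × 36 = 792

792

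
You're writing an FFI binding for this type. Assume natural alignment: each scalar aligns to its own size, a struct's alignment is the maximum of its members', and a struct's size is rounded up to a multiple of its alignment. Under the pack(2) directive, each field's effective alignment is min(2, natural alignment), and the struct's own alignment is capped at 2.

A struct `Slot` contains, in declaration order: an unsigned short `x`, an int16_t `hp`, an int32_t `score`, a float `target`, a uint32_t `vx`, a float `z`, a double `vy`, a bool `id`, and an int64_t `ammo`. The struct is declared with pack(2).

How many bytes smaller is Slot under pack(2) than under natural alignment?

10

natural layout:
  0..2  x  (2B, 2-aligned)
  2..4  hp  (2B, 2-aligned)
  4..8  score  (4B, 4-aligned)
  8..12  target  (4B, 4-aligned)
  12..16  vx  (4B, 4-aligned)
  16..20  z  (4B, 4-aligned)
  20..24  -- padding (4B)
  24..32  vy  (8B, 8-aligned)
  32..33  id  (1B, 1-aligned)
  33..40  -- padding (7B)
  40..48  ammo  (8B, 8-aligned)
  sizeof = 48, alignof = 8
packed(2) layout:
  0..2  x  (2B, 2-aligned)
  2..4  hp  (2B, 2-aligned)
  4..8  score  (4B, 2-aligned)
  8..12  target  (4B, 2-aligned)
  12..16  vx  (4B, 2-aligned)
  16..20  z  (4B, 2-aligned)
  20..28  vy  (8B, 2-aligned)
  28..29  id  (1B, 1-aligned)
  29..30  -- padding (1B)
  30..38  ammo  (8B, 2-aligned)
  sizeof = 38, alignof = 2
48 − 38 = 10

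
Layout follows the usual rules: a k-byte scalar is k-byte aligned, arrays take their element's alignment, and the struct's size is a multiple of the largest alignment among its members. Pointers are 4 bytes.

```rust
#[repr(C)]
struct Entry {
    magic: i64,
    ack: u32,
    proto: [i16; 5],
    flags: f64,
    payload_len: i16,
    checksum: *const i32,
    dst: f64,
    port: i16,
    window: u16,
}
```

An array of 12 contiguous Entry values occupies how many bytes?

672

@0: magic [8B, align 8] → 8
@8: ack [4B, align 4] → 12
@12: proto [10B, align 2] → 22
+2 pad (align 8)
@24: flags [8B, align 8] → 32
@32: payload_len [2B, align 2] → 34
+2 pad (align 4)
@36: checksum [4B, align 4] → 40
@40: dst [8B, align 8] → 48
@48: port [2B, align 2] → 50
@50: window [2B, align 2] → 52
+4 tail pad (align 8)
size 56, align 8
array of 12: 12 × 56 = 672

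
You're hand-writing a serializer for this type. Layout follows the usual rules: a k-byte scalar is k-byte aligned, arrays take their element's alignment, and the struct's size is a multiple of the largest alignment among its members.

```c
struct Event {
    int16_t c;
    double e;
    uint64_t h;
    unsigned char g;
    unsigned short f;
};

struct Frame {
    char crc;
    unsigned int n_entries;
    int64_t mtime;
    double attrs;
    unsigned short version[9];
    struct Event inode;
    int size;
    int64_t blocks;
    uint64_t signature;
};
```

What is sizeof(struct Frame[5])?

Event: @0: c [2B, align 2] → 2; +6 pad (align 8); @8: e [8B, align 8] → 16; @16: h [8B, align 8] → 24; @24: g [1B, align 1] → 25; +1 pad (align 2); @26: f [2B, align 2] → 28; +4 tail pad (align 8); size 32, align 8
@0: crc [1B, align 1] → 1
+3 pad (align 4)
@4: n_entries [4B, align 4] → 8
@8: mtime [8B, align 8] → 16
@16: attrs [8B, align 8] → 24
@24: version [18B, align 2] → 42
+6 pad (align 8)
@48: inode [32B, align 8] → 80
@80: size [4B, align 4] → 84
+4 pad (align 8)
@88: blocks [8B, align 8] → 96
@96: signature [8B, align 8] → 104
size 104, align 8
array of 5: 5 × 104 = 520

520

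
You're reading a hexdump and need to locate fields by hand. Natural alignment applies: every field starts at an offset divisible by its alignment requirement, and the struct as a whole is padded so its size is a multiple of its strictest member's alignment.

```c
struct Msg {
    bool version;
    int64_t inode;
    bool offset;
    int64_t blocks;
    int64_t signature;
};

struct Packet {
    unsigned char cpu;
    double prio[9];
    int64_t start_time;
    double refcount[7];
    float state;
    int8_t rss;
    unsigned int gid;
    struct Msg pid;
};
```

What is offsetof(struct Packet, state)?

144

Msg: @0: version [1B, align 1] → 1; +7 pad (align 8); @8: inode [8B, align 8] → 16; @16: offset [1B, align 1] → 17; +7 pad (align 8); @24: blocks [8B, align 8] → 32; @32: signature [8B, align 8] → 40; size 40, align 8
@0: cpu [1B, align 1] → 1
+7 pad (align 8)
@8: prio [72B, align 8] → 80
@80: start_time [8B, align 8] → 88
@88: refcount [56B, align 8] → 144
@144: state [4B, align 4] → 148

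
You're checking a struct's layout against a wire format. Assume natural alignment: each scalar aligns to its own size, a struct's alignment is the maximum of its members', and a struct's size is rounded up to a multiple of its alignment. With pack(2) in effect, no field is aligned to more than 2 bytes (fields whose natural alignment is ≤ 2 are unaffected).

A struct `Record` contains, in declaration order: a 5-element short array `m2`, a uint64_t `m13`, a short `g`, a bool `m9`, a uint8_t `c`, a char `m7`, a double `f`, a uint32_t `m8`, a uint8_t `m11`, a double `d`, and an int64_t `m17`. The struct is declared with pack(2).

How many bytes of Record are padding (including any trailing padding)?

m2 at 0 (size 10, align 2) → ends 10
m13 at 10 (size 8, align 2) → ends 18
g at 18 (size 2, align 2) → ends 20
m9 at 20 (size 1, align 1) → ends 21
c at 21 (size 1, align 1) → ends 22
m7 at 22 (size 1, align 1) → ends 23
pad 1 to align 2 for f
f at 24 (size 8, align 2) → ends 32
m8 at 32 (size 4, align 2) → ends 36
m11 at 36 (size 1, align 1) → ends 37
pad 1 to align 2 for d
d at 38 (size 8, align 2) → ends 46
m17 at 46 (size 8, align 2) → ends 54
total 54 bytes, alignment 2
data bytes 52, size 54 → padding 2

2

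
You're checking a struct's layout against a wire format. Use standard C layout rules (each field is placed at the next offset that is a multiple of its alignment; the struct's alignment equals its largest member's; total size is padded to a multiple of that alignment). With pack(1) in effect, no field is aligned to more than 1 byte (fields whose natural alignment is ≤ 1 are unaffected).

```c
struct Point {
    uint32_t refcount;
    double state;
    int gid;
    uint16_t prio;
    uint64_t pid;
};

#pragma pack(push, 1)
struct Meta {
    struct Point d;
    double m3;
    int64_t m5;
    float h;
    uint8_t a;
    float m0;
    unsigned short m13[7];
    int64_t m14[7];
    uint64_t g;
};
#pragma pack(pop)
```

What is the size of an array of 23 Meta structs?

3105

Point: 0..4  refcount  (4B, 4-aligned); 4..8  -- padding (4B); 8..16  state  (8B, 8-aligned); 16..20  gid  (4B, 4-aligned); 20..22  prio  (2B, 2-aligned); 22..24  -- padding (2B); 24..32  pid  (8B, 8-aligned); sizeof = 32, alignof = 8
0..32  d  (32B, 1-aligned)
32..40  m3  (8B, 1-aligned)
40..48  m5  (8B, 1-aligned)
48..52  h  (4B, 1-aligned)
52..53  a  (1B, 1-aligned)
53..57  m0  (4B, 1-aligned)
57..71  m13  (14B, 1-aligned)
71..127  m14  (56B, 1-aligned)
127..135  g  (8B, 1-aligned)
sizeof = 135, alignof = 1
array of 23: 23 × 135 = 3105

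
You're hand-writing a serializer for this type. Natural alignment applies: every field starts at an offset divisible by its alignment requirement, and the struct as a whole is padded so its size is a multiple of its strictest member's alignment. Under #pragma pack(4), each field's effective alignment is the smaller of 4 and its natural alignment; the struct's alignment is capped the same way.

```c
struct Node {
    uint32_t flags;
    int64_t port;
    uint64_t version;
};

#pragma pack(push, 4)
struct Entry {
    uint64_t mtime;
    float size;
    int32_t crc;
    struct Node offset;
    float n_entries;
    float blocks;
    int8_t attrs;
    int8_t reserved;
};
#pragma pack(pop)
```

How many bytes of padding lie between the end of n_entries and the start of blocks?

0

Node: flags at 0 (size 4, align 4) → ends 4; pad 4 to align 8 for port; port at 8 (size 8, align 8) → ends 16; version at 16 (size 8, align 8) → ends 24; total 24 bytes, alignment 8
mtime at 0 (size 8, align 4) → ends 8
size at 8 (size 4, align 4) → ends 12
crc at 12 (size 4, align 4) → ends 16
offset at 16 (size 24, align 4) → ends 40
n_entries at 40 (size 4, align 4) → ends 44
blocks at 44 (size 4, align 4) → ends 48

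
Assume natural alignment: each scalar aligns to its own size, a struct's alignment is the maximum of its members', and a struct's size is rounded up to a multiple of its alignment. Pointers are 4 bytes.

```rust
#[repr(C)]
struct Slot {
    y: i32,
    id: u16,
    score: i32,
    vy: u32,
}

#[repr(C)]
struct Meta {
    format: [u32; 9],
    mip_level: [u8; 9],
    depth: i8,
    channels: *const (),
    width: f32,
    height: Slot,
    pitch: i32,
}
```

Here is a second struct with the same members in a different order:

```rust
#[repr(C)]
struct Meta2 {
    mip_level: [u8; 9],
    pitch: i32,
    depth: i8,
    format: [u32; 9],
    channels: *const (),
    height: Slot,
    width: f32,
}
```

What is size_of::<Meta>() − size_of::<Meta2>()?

Slot: @0: y [4B, align 4] → 4; @4: id [2B, align 2] → 6; +2 pad (align 4); @8: score [4B, align 4] → 12; @12: vy [4B, align 4] → 16; size 16, align 4
@0: format [36B, align 4] → 36
@36: mip_level [9B, align 1] → 45
@45: depth [1B, align 1] → 46
+2 pad (align 4)
@48: channels [4B, align 4] → 52
@52: width [4B, align 4] → 56
@56: height [16B, align 4] → 72
@72: pitch [4B, align 4] → 76
size 76, align 4
— Meta2 —
@0: mip_level [9B, align 1] → 9
+3 pad (align 4)
@12: pitch [4B, align 4] → 16
@16: depth [1B, align 1] → 17
+3 pad (align 4)
@20: format [36B, align 4] → 56
@56: channels [4B, align 4] → 60
@60: height [16B, align 4] → 76
@76: width [4B, align 4] → 80
size 80, align 4
76 − 80 = -4

-4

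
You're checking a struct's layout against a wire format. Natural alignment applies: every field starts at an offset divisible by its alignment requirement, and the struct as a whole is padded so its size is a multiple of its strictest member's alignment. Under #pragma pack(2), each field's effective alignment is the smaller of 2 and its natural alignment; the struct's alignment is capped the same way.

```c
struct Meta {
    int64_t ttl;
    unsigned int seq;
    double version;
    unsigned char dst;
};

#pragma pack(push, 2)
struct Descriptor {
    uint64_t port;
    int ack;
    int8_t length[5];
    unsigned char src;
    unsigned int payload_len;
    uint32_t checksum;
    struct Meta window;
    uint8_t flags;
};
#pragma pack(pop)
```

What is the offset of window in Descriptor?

26

Meta: ttl at 0 (size 8, align 8) → ends 8; seq at 8 (size 4, align 4) → ends 12; pad 4 to align 8 for version; version at 16 (size 8, align 8) → ends 24; dst at 24 (size 1, align 1) → ends 25; tail pad 7 to reach multiple of 8; total 32 bytes, alignment 8
port at 0 (size 8, align 2) → ends 8
ack at 8 (size 4, align 2) → ends 12
length at 12 (size 5, align 1) → ends 17
src at 17 (size 1, align 1) → ends 18
payload_len at 18 (size 4, align 2) → ends 22
checksum at 22 (size 4, align 2) → ends 26
window at 26 (size 32, align 2) → ends 58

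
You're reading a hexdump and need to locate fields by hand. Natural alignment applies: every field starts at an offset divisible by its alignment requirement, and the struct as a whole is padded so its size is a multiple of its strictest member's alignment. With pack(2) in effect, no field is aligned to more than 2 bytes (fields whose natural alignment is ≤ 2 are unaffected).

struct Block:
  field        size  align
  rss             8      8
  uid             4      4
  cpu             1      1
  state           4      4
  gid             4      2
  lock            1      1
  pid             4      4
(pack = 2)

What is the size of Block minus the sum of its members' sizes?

0..8  rss  (8B, 2-aligned)
8..12  uid  (4B, 2-aligned)
12..13  cpu  (1B, 1-aligned)
13..14  -- padding (1B)
14..18  state  (4B, 2-aligned)
18..22  gid  (4B, 2-aligned)
22..23  lock  (1B, 1-aligned)
23..24  -- padding (1B)
24..28  pid  (4B, 2-aligned)
sizeof = 28, alignof = 2
data bytes 26, size 28 → padding 2

2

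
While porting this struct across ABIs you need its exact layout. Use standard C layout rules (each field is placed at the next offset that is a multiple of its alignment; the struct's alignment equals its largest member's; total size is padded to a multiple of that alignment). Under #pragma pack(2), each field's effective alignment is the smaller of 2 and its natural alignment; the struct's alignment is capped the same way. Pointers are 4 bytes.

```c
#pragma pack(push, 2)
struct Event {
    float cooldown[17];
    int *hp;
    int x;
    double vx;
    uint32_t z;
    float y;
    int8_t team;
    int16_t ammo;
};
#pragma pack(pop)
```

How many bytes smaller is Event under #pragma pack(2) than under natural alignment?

natural layout:
  cooldown at 0 (size 68, align 4) → ends 68
  hp at 68 (size 4, align 4) → ends 72
  x at 72 (size 4, align 4) → ends 76
  pad 4 to align 8 for vx
  vx at 80 (size 8, align 8) → ends 88
  z at 88 (size 4, align 4) → ends 92
  y at 92 (size 4, align 4) → ends 96
  team at 96 (size 1, align 1) → ends 97
  pad 1 to align 2 for ammo
  ammo at 98 (size 2, align 2) → ends 100
  tail pad 4 to reach multiple of 8
  total 104 bytes, alignment 8
packed(2) layout:
  cooldown at 0 (size 68, align 2) → ends 68
  hp at 68 (size 4, align 2) → ends 72
  x at 72 (size 4, align 2) → ends 76
  vx at 76 (size 8, align 2) → ends 84
  z at 84 (size 4, align 2) → ends 88
  y at 88 (size 4, align 2) → ends 92
  team at 92 (size 1, align 1) → ends 93
  pad 1 to align 2 for ammo
  ammo at 94 (size 2, align 2) → ends 96
  total 96 bytes, alignment 2
104 − 96 = 8

8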